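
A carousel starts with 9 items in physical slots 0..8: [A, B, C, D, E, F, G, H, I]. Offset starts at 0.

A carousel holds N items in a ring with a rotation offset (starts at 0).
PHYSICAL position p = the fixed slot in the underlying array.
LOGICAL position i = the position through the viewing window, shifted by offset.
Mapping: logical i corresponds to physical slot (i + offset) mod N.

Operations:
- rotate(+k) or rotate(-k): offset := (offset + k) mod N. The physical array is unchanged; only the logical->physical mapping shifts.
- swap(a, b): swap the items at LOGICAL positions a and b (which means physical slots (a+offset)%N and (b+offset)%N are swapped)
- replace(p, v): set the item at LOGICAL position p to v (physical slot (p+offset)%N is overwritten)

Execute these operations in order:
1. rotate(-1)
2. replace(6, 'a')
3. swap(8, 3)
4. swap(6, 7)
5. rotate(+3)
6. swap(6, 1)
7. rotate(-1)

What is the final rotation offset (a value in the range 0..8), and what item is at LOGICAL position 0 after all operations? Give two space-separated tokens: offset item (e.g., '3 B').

After op 1 (rotate(-1)): offset=8, physical=[A,B,C,D,E,F,G,H,I], logical=[I,A,B,C,D,E,F,G,H]
After op 2 (replace(6, 'a')): offset=8, physical=[A,B,C,D,E,a,G,H,I], logical=[I,A,B,C,D,E,a,G,H]
After op 3 (swap(8, 3)): offset=8, physical=[A,B,H,D,E,a,G,C,I], logical=[I,A,B,H,D,E,a,G,C]
After op 4 (swap(6, 7)): offset=8, physical=[A,B,H,D,E,G,a,C,I], logical=[I,A,B,H,D,E,G,a,C]
After op 5 (rotate(+3)): offset=2, physical=[A,B,H,D,E,G,a,C,I], logical=[H,D,E,G,a,C,I,A,B]
After op 6 (swap(6, 1)): offset=2, physical=[A,B,H,I,E,G,a,C,D], logical=[H,I,E,G,a,C,D,A,B]
After op 7 (rotate(-1)): offset=1, physical=[A,B,H,I,E,G,a,C,D], logical=[B,H,I,E,G,a,C,D,A]

Answer: 1 B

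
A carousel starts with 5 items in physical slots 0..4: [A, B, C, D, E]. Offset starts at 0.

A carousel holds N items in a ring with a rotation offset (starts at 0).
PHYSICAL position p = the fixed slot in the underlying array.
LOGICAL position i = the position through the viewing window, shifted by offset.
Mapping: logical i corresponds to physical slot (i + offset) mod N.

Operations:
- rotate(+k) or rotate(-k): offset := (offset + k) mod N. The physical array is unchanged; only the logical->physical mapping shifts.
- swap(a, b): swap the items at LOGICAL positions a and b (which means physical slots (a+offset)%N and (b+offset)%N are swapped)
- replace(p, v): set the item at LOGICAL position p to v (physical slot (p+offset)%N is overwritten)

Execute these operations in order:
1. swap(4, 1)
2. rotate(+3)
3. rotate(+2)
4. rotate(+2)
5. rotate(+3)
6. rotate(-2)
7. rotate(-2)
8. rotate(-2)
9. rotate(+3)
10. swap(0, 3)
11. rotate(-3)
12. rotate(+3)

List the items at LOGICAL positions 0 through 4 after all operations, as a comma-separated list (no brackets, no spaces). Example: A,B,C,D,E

Answer: A,D,B,C,E

Derivation:
After op 1 (swap(4, 1)): offset=0, physical=[A,E,C,D,B], logical=[A,E,C,D,B]
After op 2 (rotate(+3)): offset=3, physical=[A,E,C,D,B], logical=[D,B,A,E,C]
After op 3 (rotate(+2)): offset=0, physical=[A,E,C,D,B], logical=[A,E,C,D,B]
After op 4 (rotate(+2)): offset=2, physical=[A,E,C,D,B], logical=[C,D,B,A,E]
After op 5 (rotate(+3)): offset=0, physical=[A,E,C,D,B], logical=[A,E,C,D,B]
After op 6 (rotate(-2)): offset=3, physical=[A,E,C,D,B], logical=[D,B,A,E,C]
After op 7 (rotate(-2)): offset=1, physical=[A,E,C,D,B], logical=[E,C,D,B,A]
After op 8 (rotate(-2)): offset=4, physical=[A,E,C,D,B], logical=[B,A,E,C,D]
After op 9 (rotate(+3)): offset=2, physical=[A,E,C,D,B], logical=[C,D,B,A,E]
After op 10 (swap(0, 3)): offset=2, physical=[C,E,A,D,B], logical=[A,D,B,C,E]
After op 11 (rotate(-3)): offset=4, physical=[C,E,A,D,B], logical=[B,C,E,A,D]
After op 12 (rotate(+3)): offset=2, physical=[C,E,A,D,B], logical=[A,D,B,C,E]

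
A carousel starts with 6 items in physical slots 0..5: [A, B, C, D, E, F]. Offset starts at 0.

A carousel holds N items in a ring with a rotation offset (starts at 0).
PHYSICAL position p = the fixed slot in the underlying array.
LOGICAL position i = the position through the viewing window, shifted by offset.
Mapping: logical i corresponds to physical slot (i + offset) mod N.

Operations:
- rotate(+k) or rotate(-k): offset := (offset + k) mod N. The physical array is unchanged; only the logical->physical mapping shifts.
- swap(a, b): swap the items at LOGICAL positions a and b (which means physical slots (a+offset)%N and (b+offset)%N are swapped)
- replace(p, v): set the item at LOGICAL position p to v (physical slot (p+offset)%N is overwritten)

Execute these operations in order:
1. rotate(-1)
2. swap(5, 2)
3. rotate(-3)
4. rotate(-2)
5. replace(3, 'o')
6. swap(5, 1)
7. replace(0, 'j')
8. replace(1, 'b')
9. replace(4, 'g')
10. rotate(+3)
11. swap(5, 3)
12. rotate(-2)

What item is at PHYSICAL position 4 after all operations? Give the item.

After op 1 (rotate(-1)): offset=5, physical=[A,B,C,D,E,F], logical=[F,A,B,C,D,E]
After op 2 (swap(5, 2)): offset=5, physical=[A,E,C,D,B,F], logical=[F,A,E,C,D,B]
After op 3 (rotate(-3)): offset=2, physical=[A,E,C,D,B,F], logical=[C,D,B,F,A,E]
After op 4 (rotate(-2)): offset=0, physical=[A,E,C,D,B,F], logical=[A,E,C,D,B,F]
After op 5 (replace(3, 'o')): offset=0, physical=[A,E,C,o,B,F], logical=[A,E,C,o,B,F]
After op 6 (swap(5, 1)): offset=0, physical=[A,F,C,o,B,E], logical=[A,F,C,o,B,E]
After op 7 (replace(0, 'j')): offset=0, physical=[j,F,C,o,B,E], logical=[j,F,C,o,B,E]
After op 8 (replace(1, 'b')): offset=0, physical=[j,b,C,o,B,E], logical=[j,b,C,o,B,E]
After op 9 (replace(4, 'g')): offset=0, physical=[j,b,C,o,g,E], logical=[j,b,C,o,g,E]
After op 10 (rotate(+3)): offset=3, physical=[j,b,C,o,g,E], logical=[o,g,E,j,b,C]
After op 11 (swap(5, 3)): offset=3, physical=[C,b,j,o,g,E], logical=[o,g,E,C,b,j]
After op 12 (rotate(-2)): offset=1, physical=[C,b,j,o,g,E], logical=[b,j,o,g,E,C]

Answer: g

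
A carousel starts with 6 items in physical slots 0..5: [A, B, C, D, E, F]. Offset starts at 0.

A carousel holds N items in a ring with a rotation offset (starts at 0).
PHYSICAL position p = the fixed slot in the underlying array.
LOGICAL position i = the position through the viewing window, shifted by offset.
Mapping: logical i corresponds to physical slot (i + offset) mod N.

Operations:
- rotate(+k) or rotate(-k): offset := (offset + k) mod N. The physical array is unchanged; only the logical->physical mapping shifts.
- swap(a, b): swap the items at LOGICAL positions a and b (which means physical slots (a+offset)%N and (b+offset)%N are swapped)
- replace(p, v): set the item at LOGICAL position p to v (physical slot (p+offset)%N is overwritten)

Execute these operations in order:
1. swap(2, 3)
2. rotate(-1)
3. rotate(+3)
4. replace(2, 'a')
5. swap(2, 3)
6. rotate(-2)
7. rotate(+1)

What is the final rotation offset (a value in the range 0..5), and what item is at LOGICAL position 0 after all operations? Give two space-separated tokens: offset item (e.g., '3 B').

After op 1 (swap(2, 3)): offset=0, physical=[A,B,D,C,E,F], logical=[A,B,D,C,E,F]
After op 2 (rotate(-1)): offset=5, physical=[A,B,D,C,E,F], logical=[F,A,B,D,C,E]
After op 3 (rotate(+3)): offset=2, physical=[A,B,D,C,E,F], logical=[D,C,E,F,A,B]
After op 4 (replace(2, 'a')): offset=2, physical=[A,B,D,C,a,F], logical=[D,C,a,F,A,B]
After op 5 (swap(2, 3)): offset=2, physical=[A,B,D,C,F,a], logical=[D,C,F,a,A,B]
After op 6 (rotate(-2)): offset=0, physical=[A,B,D,C,F,a], logical=[A,B,D,C,F,a]
After op 7 (rotate(+1)): offset=1, physical=[A,B,D,C,F,a], logical=[B,D,C,F,a,A]

Answer: 1 B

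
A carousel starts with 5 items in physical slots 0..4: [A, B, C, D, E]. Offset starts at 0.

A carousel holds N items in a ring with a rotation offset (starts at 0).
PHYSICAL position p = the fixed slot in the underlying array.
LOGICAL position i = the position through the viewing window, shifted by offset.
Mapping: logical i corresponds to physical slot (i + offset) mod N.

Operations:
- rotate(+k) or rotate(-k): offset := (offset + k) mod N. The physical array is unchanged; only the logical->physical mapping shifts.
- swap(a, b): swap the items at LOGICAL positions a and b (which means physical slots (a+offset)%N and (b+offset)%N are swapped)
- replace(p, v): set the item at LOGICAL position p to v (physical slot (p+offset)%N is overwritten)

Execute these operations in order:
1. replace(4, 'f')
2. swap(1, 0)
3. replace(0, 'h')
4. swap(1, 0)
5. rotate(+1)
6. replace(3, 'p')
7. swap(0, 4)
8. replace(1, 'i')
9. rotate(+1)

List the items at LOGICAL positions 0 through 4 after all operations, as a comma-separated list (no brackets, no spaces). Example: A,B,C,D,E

After op 1 (replace(4, 'f')): offset=0, physical=[A,B,C,D,f], logical=[A,B,C,D,f]
After op 2 (swap(1, 0)): offset=0, physical=[B,A,C,D,f], logical=[B,A,C,D,f]
After op 3 (replace(0, 'h')): offset=0, physical=[h,A,C,D,f], logical=[h,A,C,D,f]
After op 4 (swap(1, 0)): offset=0, physical=[A,h,C,D,f], logical=[A,h,C,D,f]
After op 5 (rotate(+1)): offset=1, physical=[A,h,C,D,f], logical=[h,C,D,f,A]
After op 6 (replace(3, 'p')): offset=1, physical=[A,h,C,D,p], logical=[h,C,D,p,A]
After op 7 (swap(0, 4)): offset=1, physical=[h,A,C,D,p], logical=[A,C,D,p,h]
After op 8 (replace(1, 'i')): offset=1, physical=[h,A,i,D,p], logical=[A,i,D,p,h]
After op 9 (rotate(+1)): offset=2, physical=[h,A,i,D,p], logical=[i,D,p,h,A]

Answer: i,D,p,h,A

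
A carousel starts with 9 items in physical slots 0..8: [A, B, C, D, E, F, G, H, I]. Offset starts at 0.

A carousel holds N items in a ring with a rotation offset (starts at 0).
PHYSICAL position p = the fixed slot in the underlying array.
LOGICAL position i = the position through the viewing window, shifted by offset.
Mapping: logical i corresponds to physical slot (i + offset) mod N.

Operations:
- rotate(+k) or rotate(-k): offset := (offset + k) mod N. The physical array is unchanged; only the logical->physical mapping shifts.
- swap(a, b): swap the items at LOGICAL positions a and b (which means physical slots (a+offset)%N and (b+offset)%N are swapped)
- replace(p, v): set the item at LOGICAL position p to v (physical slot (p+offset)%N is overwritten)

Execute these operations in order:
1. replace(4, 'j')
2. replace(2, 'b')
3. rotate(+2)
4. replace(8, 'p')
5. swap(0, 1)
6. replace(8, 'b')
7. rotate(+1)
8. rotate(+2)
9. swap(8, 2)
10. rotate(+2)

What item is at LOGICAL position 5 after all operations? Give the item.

After op 1 (replace(4, 'j')): offset=0, physical=[A,B,C,D,j,F,G,H,I], logical=[A,B,C,D,j,F,G,H,I]
After op 2 (replace(2, 'b')): offset=0, physical=[A,B,b,D,j,F,G,H,I], logical=[A,B,b,D,j,F,G,H,I]
After op 3 (rotate(+2)): offset=2, physical=[A,B,b,D,j,F,G,H,I], logical=[b,D,j,F,G,H,I,A,B]
After op 4 (replace(8, 'p')): offset=2, physical=[A,p,b,D,j,F,G,H,I], logical=[b,D,j,F,G,H,I,A,p]
After op 5 (swap(0, 1)): offset=2, physical=[A,p,D,b,j,F,G,H,I], logical=[D,b,j,F,G,H,I,A,p]
After op 6 (replace(8, 'b')): offset=2, physical=[A,b,D,b,j,F,G,H,I], logical=[D,b,j,F,G,H,I,A,b]
After op 7 (rotate(+1)): offset=3, physical=[A,b,D,b,j,F,G,H,I], logical=[b,j,F,G,H,I,A,b,D]
After op 8 (rotate(+2)): offset=5, physical=[A,b,D,b,j,F,G,H,I], logical=[F,G,H,I,A,b,D,b,j]
After op 9 (swap(8, 2)): offset=5, physical=[A,b,D,b,H,F,G,j,I], logical=[F,G,j,I,A,b,D,b,H]
After op 10 (rotate(+2)): offset=7, physical=[A,b,D,b,H,F,G,j,I], logical=[j,I,A,b,D,b,H,F,G]

Answer: b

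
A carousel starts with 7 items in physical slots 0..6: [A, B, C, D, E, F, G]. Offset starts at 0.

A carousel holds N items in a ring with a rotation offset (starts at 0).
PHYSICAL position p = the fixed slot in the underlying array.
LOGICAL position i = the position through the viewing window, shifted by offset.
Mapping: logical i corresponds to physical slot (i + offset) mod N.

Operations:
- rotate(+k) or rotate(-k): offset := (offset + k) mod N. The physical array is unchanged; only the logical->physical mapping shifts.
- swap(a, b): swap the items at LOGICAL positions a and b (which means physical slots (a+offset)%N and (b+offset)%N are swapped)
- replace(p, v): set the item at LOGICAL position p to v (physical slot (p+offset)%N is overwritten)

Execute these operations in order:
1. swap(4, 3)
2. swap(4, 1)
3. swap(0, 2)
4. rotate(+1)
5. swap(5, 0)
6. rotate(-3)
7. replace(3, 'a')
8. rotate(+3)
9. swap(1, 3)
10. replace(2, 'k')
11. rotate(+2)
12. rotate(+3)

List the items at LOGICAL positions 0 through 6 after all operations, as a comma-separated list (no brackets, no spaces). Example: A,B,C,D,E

After op 1 (swap(4, 3)): offset=0, physical=[A,B,C,E,D,F,G], logical=[A,B,C,E,D,F,G]
After op 2 (swap(4, 1)): offset=0, physical=[A,D,C,E,B,F,G], logical=[A,D,C,E,B,F,G]
After op 3 (swap(0, 2)): offset=0, physical=[C,D,A,E,B,F,G], logical=[C,D,A,E,B,F,G]
After op 4 (rotate(+1)): offset=1, physical=[C,D,A,E,B,F,G], logical=[D,A,E,B,F,G,C]
After op 5 (swap(5, 0)): offset=1, physical=[C,G,A,E,B,F,D], logical=[G,A,E,B,F,D,C]
After op 6 (rotate(-3)): offset=5, physical=[C,G,A,E,B,F,D], logical=[F,D,C,G,A,E,B]
After op 7 (replace(3, 'a')): offset=5, physical=[C,a,A,E,B,F,D], logical=[F,D,C,a,A,E,B]
After op 8 (rotate(+3)): offset=1, physical=[C,a,A,E,B,F,D], logical=[a,A,E,B,F,D,C]
After op 9 (swap(1, 3)): offset=1, physical=[C,a,B,E,A,F,D], logical=[a,B,E,A,F,D,C]
After op 10 (replace(2, 'k')): offset=1, physical=[C,a,B,k,A,F,D], logical=[a,B,k,A,F,D,C]
After op 11 (rotate(+2)): offset=3, physical=[C,a,B,k,A,F,D], logical=[k,A,F,D,C,a,B]
After op 12 (rotate(+3)): offset=6, physical=[C,a,B,k,A,F,D], logical=[D,C,a,B,k,A,F]

Answer: D,C,a,B,k,A,F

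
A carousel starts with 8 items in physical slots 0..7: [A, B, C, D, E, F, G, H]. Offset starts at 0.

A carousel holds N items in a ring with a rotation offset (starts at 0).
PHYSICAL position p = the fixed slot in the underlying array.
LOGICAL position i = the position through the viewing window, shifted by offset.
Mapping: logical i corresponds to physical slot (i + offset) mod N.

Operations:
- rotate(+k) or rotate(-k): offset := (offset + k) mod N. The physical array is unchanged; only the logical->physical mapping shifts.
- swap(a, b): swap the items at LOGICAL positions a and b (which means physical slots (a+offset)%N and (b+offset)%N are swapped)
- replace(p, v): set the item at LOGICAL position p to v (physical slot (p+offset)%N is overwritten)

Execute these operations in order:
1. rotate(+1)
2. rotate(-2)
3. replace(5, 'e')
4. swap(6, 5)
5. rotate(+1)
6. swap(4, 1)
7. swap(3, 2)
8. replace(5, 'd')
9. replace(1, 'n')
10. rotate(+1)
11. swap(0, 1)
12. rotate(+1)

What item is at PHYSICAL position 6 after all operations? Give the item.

Answer: G

Derivation:
After op 1 (rotate(+1)): offset=1, physical=[A,B,C,D,E,F,G,H], logical=[B,C,D,E,F,G,H,A]
After op 2 (rotate(-2)): offset=7, physical=[A,B,C,D,E,F,G,H], logical=[H,A,B,C,D,E,F,G]
After op 3 (replace(5, 'e')): offset=7, physical=[A,B,C,D,e,F,G,H], logical=[H,A,B,C,D,e,F,G]
After op 4 (swap(6, 5)): offset=7, physical=[A,B,C,D,F,e,G,H], logical=[H,A,B,C,D,F,e,G]
After op 5 (rotate(+1)): offset=0, physical=[A,B,C,D,F,e,G,H], logical=[A,B,C,D,F,e,G,H]
After op 6 (swap(4, 1)): offset=0, physical=[A,F,C,D,B,e,G,H], logical=[A,F,C,D,B,e,G,H]
After op 7 (swap(3, 2)): offset=0, physical=[A,F,D,C,B,e,G,H], logical=[A,F,D,C,B,e,G,H]
After op 8 (replace(5, 'd')): offset=0, physical=[A,F,D,C,B,d,G,H], logical=[A,F,D,C,B,d,G,H]
After op 9 (replace(1, 'n')): offset=0, physical=[A,n,D,C,B,d,G,H], logical=[A,n,D,C,B,d,G,H]
After op 10 (rotate(+1)): offset=1, physical=[A,n,D,C,B,d,G,H], logical=[n,D,C,B,d,G,H,A]
After op 11 (swap(0, 1)): offset=1, physical=[A,D,n,C,B,d,G,H], logical=[D,n,C,B,d,G,H,A]
After op 12 (rotate(+1)): offset=2, physical=[A,D,n,C,B,d,G,H], logical=[n,C,B,d,G,H,A,D]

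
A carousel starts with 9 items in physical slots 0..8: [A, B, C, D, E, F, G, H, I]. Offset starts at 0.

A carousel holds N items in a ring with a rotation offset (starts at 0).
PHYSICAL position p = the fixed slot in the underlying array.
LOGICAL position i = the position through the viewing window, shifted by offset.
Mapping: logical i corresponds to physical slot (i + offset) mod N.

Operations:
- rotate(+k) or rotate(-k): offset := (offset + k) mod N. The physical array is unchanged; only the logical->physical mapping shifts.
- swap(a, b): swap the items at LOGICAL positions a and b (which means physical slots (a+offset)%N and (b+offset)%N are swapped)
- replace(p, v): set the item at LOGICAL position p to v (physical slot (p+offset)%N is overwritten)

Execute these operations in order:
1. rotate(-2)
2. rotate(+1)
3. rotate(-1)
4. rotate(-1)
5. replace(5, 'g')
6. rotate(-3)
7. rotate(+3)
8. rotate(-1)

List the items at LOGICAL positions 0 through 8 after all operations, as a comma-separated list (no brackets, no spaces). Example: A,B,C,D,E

Answer: F,G,H,I,A,B,g,D,E

Derivation:
After op 1 (rotate(-2)): offset=7, physical=[A,B,C,D,E,F,G,H,I], logical=[H,I,A,B,C,D,E,F,G]
After op 2 (rotate(+1)): offset=8, physical=[A,B,C,D,E,F,G,H,I], logical=[I,A,B,C,D,E,F,G,H]
After op 3 (rotate(-1)): offset=7, physical=[A,B,C,D,E,F,G,H,I], logical=[H,I,A,B,C,D,E,F,G]
After op 4 (rotate(-1)): offset=6, physical=[A,B,C,D,E,F,G,H,I], logical=[G,H,I,A,B,C,D,E,F]
After op 5 (replace(5, 'g')): offset=6, physical=[A,B,g,D,E,F,G,H,I], logical=[G,H,I,A,B,g,D,E,F]
After op 6 (rotate(-3)): offset=3, physical=[A,B,g,D,E,F,G,H,I], logical=[D,E,F,G,H,I,A,B,g]
After op 7 (rotate(+3)): offset=6, physical=[A,B,g,D,E,F,G,H,I], logical=[G,H,I,A,B,g,D,E,F]
After op 8 (rotate(-1)): offset=5, physical=[A,B,g,D,E,F,G,H,I], logical=[F,G,H,I,A,B,g,D,E]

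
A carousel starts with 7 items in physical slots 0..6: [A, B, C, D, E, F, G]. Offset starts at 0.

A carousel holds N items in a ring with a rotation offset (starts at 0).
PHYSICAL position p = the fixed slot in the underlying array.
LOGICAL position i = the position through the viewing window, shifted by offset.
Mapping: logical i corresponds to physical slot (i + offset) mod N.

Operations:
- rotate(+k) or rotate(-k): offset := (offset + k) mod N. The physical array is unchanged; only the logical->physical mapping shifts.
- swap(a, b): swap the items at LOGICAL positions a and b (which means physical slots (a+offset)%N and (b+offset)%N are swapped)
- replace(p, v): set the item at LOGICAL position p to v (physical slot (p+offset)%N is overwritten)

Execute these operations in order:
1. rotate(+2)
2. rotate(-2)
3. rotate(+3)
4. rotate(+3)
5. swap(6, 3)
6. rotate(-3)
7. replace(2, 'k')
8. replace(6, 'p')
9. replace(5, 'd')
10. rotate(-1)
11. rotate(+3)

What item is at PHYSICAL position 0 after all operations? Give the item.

Answer: A

Derivation:
After op 1 (rotate(+2)): offset=2, physical=[A,B,C,D,E,F,G], logical=[C,D,E,F,G,A,B]
After op 2 (rotate(-2)): offset=0, physical=[A,B,C,D,E,F,G], logical=[A,B,C,D,E,F,G]
After op 3 (rotate(+3)): offset=3, physical=[A,B,C,D,E,F,G], logical=[D,E,F,G,A,B,C]
After op 4 (rotate(+3)): offset=6, physical=[A,B,C,D,E,F,G], logical=[G,A,B,C,D,E,F]
After op 5 (swap(6, 3)): offset=6, physical=[A,B,F,D,E,C,G], logical=[G,A,B,F,D,E,C]
After op 6 (rotate(-3)): offset=3, physical=[A,B,F,D,E,C,G], logical=[D,E,C,G,A,B,F]
After op 7 (replace(2, 'k')): offset=3, physical=[A,B,F,D,E,k,G], logical=[D,E,k,G,A,B,F]
After op 8 (replace(6, 'p')): offset=3, physical=[A,B,p,D,E,k,G], logical=[D,E,k,G,A,B,p]
After op 9 (replace(5, 'd')): offset=3, physical=[A,d,p,D,E,k,G], logical=[D,E,k,G,A,d,p]
After op 10 (rotate(-1)): offset=2, physical=[A,d,p,D,E,k,G], logical=[p,D,E,k,G,A,d]
After op 11 (rotate(+3)): offset=5, physical=[A,d,p,D,E,k,G], logical=[k,G,A,d,p,D,E]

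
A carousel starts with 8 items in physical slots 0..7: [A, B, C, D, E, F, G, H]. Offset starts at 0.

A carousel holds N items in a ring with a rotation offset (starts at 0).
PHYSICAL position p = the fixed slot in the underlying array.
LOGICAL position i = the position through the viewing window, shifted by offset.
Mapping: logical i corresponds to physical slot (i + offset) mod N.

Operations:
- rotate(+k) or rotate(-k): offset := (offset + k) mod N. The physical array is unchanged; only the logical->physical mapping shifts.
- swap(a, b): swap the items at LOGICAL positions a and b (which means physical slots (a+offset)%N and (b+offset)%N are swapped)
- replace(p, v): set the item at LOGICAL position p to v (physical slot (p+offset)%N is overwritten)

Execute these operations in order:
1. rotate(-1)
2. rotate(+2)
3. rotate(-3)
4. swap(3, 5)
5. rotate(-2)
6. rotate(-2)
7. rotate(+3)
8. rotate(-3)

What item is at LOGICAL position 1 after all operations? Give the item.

Answer: B

Derivation:
After op 1 (rotate(-1)): offset=7, physical=[A,B,C,D,E,F,G,H], logical=[H,A,B,C,D,E,F,G]
After op 2 (rotate(+2)): offset=1, physical=[A,B,C,D,E,F,G,H], logical=[B,C,D,E,F,G,H,A]
After op 3 (rotate(-3)): offset=6, physical=[A,B,C,D,E,F,G,H], logical=[G,H,A,B,C,D,E,F]
After op 4 (swap(3, 5)): offset=6, physical=[A,D,C,B,E,F,G,H], logical=[G,H,A,D,C,B,E,F]
After op 5 (rotate(-2)): offset=4, physical=[A,D,C,B,E,F,G,H], logical=[E,F,G,H,A,D,C,B]
After op 6 (rotate(-2)): offset=2, physical=[A,D,C,B,E,F,G,H], logical=[C,B,E,F,G,H,A,D]
After op 7 (rotate(+3)): offset=5, physical=[A,D,C,B,E,F,G,H], logical=[F,G,H,A,D,C,B,E]
After op 8 (rotate(-3)): offset=2, physical=[A,D,C,B,E,F,G,H], logical=[C,B,E,F,G,H,A,D]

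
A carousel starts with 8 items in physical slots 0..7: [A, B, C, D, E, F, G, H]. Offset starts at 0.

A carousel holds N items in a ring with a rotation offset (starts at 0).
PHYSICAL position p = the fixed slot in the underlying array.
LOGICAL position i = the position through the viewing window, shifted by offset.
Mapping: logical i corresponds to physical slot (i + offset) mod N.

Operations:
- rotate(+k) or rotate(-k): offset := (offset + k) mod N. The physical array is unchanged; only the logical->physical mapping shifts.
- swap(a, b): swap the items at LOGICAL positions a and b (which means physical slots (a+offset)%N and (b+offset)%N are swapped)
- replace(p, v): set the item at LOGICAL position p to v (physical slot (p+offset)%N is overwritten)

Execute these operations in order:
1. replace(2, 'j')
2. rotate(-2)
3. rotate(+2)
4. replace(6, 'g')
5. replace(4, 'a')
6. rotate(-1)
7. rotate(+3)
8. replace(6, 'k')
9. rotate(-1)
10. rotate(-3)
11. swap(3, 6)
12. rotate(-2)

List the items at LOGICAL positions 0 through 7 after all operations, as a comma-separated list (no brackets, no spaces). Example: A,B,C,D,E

After op 1 (replace(2, 'j')): offset=0, physical=[A,B,j,D,E,F,G,H], logical=[A,B,j,D,E,F,G,H]
After op 2 (rotate(-2)): offset=6, physical=[A,B,j,D,E,F,G,H], logical=[G,H,A,B,j,D,E,F]
After op 3 (rotate(+2)): offset=0, physical=[A,B,j,D,E,F,G,H], logical=[A,B,j,D,E,F,G,H]
After op 4 (replace(6, 'g')): offset=0, physical=[A,B,j,D,E,F,g,H], logical=[A,B,j,D,E,F,g,H]
After op 5 (replace(4, 'a')): offset=0, physical=[A,B,j,D,a,F,g,H], logical=[A,B,j,D,a,F,g,H]
After op 6 (rotate(-1)): offset=7, physical=[A,B,j,D,a,F,g,H], logical=[H,A,B,j,D,a,F,g]
After op 7 (rotate(+3)): offset=2, physical=[A,B,j,D,a,F,g,H], logical=[j,D,a,F,g,H,A,B]
After op 8 (replace(6, 'k')): offset=2, physical=[k,B,j,D,a,F,g,H], logical=[j,D,a,F,g,H,k,B]
After op 9 (rotate(-1)): offset=1, physical=[k,B,j,D,a,F,g,H], logical=[B,j,D,a,F,g,H,k]
After op 10 (rotate(-3)): offset=6, physical=[k,B,j,D,a,F,g,H], logical=[g,H,k,B,j,D,a,F]
After op 11 (swap(3, 6)): offset=6, physical=[k,a,j,D,B,F,g,H], logical=[g,H,k,a,j,D,B,F]
After op 12 (rotate(-2)): offset=4, physical=[k,a,j,D,B,F,g,H], logical=[B,F,g,H,k,a,j,D]

Answer: B,F,g,H,k,a,j,D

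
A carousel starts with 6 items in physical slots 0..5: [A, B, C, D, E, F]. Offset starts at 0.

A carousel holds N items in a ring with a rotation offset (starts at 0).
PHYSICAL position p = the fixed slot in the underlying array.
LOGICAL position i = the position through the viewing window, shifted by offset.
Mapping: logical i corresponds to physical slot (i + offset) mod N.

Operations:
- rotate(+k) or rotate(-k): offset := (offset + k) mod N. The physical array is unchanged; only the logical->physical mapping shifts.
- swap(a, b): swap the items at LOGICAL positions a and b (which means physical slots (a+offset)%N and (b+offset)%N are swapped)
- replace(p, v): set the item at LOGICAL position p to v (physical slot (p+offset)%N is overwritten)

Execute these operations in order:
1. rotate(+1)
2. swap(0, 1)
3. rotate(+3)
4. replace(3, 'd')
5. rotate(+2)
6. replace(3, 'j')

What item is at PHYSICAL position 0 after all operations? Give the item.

After op 1 (rotate(+1)): offset=1, physical=[A,B,C,D,E,F], logical=[B,C,D,E,F,A]
After op 2 (swap(0, 1)): offset=1, physical=[A,C,B,D,E,F], logical=[C,B,D,E,F,A]
After op 3 (rotate(+3)): offset=4, physical=[A,C,B,D,E,F], logical=[E,F,A,C,B,D]
After op 4 (replace(3, 'd')): offset=4, physical=[A,d,B,D,E,F], logical=[E,F,A,d,B,D]
After op 5 (rotate(+2)): offset=0, physical=[A,d,B,D,E,F], logical=[A,d,B,D,E,F]
After op 6 (replace(3, 'j')): offset=0, physical=[A,d,B,j,E,F], logical=[A,d,B,j,E,F]

Answer: A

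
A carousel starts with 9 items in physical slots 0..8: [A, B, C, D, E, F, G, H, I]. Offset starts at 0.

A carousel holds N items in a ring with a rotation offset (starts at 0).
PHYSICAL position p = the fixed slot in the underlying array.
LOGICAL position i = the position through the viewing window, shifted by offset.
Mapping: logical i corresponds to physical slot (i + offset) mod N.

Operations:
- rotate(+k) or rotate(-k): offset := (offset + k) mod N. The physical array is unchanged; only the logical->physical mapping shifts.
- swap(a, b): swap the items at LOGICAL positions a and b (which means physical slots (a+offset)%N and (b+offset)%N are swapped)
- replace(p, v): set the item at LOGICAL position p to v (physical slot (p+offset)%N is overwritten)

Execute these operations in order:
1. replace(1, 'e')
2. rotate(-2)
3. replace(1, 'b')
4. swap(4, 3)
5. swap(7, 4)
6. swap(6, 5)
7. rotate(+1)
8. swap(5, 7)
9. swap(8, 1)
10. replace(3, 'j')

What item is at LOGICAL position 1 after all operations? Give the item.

Answer: H

Derivation:
After op 1 (replace(1, 'e')): offset=0, physical=[A,e,C,D,E,F,G,H,I], logical=[A,e,C,D,E,F,G,H,I]
After op 2 (rotate(-2)): offset=7, physical=[A,e,C,D,E,F,G,H,I], logical=[H,I,A,e,C,D,E,F,G]
After op 3 (replace(1, 'b')): offset=7, physical=[A,e,C,D,E,F,G,H,b], logical=[H,b,A,e,C,D,E,F,G]
After op 4 (swap(4, 3)): offset=7, physical=[A,C,e,D,E,F,G,H,b], logical=[H,b,A,C,e,D,E,F,G]
After op 5 (swap(7, 4)): offset=7, physical=[A,C,F,D,E,e,G,H,b], logical=[H,b,A,C,F,D,E,e,G]
After op 6 (swap(6, 5)): offset=7, physical=[A,C,F,E,D,e,G,H,b], logical=[H,b,A,C,F,E,D,e,G]
After op 7 (rotate(+1)): offset=8, physical=[A,C,F,E,D,e,G,H,b], logical=[b,A,C,F,E,D,e,G,H]
After op 8 (swap(5, 7)): offset=8, physical=[A,C,F,E,G,e,D,H,b], logical=[b,A,C,F,E,G,e,D,H]
After op 9 (swap(8, 1)): offset=8, physical=[H,C,F,E,G,e,D,A,b], logical=[b,H,C,F,E,G,e,D,A]
After op 10 (replace(3, 'j')): offset=8, physical=[H,C,j,E,G,e,D,A,b], logical=[b,H,C,j,E,G,e,D,A]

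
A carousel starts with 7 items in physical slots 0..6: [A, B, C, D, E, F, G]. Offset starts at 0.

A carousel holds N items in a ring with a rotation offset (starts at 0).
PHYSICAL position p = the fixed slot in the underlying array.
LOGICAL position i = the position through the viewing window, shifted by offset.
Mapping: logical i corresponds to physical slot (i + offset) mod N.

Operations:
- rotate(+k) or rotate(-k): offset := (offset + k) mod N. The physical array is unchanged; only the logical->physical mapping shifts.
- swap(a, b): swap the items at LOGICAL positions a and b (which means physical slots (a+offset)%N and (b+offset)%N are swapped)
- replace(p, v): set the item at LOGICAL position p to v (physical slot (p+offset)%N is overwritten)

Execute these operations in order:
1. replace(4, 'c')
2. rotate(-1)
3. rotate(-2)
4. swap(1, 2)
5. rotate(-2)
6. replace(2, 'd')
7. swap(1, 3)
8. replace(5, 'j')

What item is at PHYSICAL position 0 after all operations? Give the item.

After op 1 (replace(4, 'c')): offset=0, physical=[A,B,C,D,c,F,G], logical=[A,B,C,D,c,F,G]
After op 2 (rotate(-1)): offset=6, physical=[A,B,C,D,c,F,G], logical=[G,A,B,C,D,c,F]
After op 3 (rotate(-2)): offset=4, physical=[A,B,C,D,c,F,G], logical=[c,F,G,A,B,C,D]
After op 4 (swap(1, 2)): offset=4, physical=[A,B,C,D,c,G,F], logical=[c,G,F,A,B,C,D]
After op 5 (rotate(-2)): offset=2, physical=[A,B,C,D,c,G,F], logical=[C,D,c,G,F,A,B]
After op 6 (replace(2, 'd')): offset=2, physical=[A,B,C,D,d,G,F], logical=[C,D,d,G,F,A,B]
After op 7 (swap(1, 3)): offset=2, physical=[A,B,C,G,d,D,F], logical=[C,G,d,D,F,A,B]
After op 8 (replace(5, 'j')): offset=2, physical=[j,B,C,G,d,D,F], logical=[C,G,d,D,F,j,B]

Answer: j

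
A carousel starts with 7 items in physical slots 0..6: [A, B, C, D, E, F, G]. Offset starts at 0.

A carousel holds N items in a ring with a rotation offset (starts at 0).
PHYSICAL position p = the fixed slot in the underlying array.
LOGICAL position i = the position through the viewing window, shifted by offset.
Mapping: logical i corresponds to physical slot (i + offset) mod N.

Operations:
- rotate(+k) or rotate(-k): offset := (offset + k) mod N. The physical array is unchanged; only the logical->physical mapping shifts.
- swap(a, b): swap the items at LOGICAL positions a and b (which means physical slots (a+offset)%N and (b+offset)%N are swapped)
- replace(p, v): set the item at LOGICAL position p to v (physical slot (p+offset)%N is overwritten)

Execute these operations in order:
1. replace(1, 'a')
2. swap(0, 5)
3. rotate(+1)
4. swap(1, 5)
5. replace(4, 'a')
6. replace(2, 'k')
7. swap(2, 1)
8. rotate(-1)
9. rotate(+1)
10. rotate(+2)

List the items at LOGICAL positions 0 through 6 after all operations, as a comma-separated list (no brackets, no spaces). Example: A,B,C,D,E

After op 1 (replace(1, 'a')): offset=0, physical=[A,a,C,D,E,F,G], logical=[A,a,C,D,E,F,G]
After op 2 (swap(0, 5)): offset=0, physical=[F,a,C,D,E,A,G], logical=[F,a,C,D,E,A,G]
After op 3 (rotate(+1)): offset=1, physical=[F,a,C,D,E,A,G], logical=[a,C,D,E,A,G,F]
After op 4 (swap(1, 5)): offset=1, physical=[F,a,G,D,E,A,C], logical=[a,G,D,E,A,C,F]
After op 5 (replace(4, 'a')): offset=1, physical=[F,a,G,D,E,a,C], logical=[a,G,D,E,a,C,F]
After op 6 (replace(2, 'k')): offset=1, physical=[F,a,G,k,E,a,C], logical=[a,G,k,E,a,C,F]
After op 7 (swap(2, 1)): offset=1, physical=[F,a,k,G,E,a,C], logical=[a,k,G,E,a,C,F]
After op 8 (rotate(-1)): offset=0, physical=[F,a,k,G,E,a,C], logical=[F,a,k,G,E,a,C]
After op 9 (rotate(+1)): offset=1, physical=[F,a,k,G,E,a,C], logical=[a,k,G,E,a,C,F]
After op 10 (rotate(+2)): offset=3, physical=[F,a,k,G,E,a,C], logical=[G,E,a,C,F,a,k]

Answer: G,E,a,C,F,a,k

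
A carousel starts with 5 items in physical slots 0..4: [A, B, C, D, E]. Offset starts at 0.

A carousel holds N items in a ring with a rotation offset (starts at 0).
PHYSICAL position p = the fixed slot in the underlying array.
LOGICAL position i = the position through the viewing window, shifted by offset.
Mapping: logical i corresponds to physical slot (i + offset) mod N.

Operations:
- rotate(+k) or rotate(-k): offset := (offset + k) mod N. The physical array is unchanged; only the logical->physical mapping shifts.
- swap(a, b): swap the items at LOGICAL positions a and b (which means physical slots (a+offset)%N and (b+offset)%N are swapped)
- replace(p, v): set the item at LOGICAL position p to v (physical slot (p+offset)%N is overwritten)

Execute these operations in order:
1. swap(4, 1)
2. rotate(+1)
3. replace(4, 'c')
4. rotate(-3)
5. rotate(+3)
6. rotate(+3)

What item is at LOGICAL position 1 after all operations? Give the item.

Answer: c

Derivation:
After op 1 (swap(4, 1)): offset=0, physical=[A,E,C,D,B], logical=[A,E,C,D,B]
After op 2 (rotate(+1)): offset=1, physical=[A,E,C,D,B], logical=[E,C,D,B,A]
After op 3 (replace(4, 'c')): offset=1, physical=[c,E,C,D,B], logical=[E,C,D,B,c]
After op 4 (rotate(-3)): offset=3, physical=[c,E,C,D,B], logical=[D,B,c,E,C]
After op 5 (rotate(+3)): offset=1, physical=[c,E,C,D,B], logical=[E,C,D,B,c]
After op 6 (rotate(+3)): offset=4, physical=[c,E,C,D,B], logical=[B,c,E,C,D]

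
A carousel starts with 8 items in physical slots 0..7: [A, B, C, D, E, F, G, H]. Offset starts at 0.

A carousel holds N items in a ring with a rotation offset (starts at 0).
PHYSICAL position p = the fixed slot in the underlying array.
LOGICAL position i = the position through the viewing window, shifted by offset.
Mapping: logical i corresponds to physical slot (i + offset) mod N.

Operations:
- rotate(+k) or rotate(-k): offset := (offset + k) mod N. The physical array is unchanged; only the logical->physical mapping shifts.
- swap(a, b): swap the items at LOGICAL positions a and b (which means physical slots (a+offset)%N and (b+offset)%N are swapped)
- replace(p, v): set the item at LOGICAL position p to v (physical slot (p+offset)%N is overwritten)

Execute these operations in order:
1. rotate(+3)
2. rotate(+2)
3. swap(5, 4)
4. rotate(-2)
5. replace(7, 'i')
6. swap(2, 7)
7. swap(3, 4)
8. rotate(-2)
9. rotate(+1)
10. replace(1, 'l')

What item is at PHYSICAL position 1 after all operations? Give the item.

After op 1 (rotate(+3)): offset=3, physical=[A,B,C,D,E,F,G,H], logical=[D,E,F,G,H,A,B,C]
After op 2 (rotate(+2)): offset=5, physical=[A,B,C,D,E,F,G,H], logical=[F,G,H,A,B,C,D,E]
After op 3 (swap(5, 4)): offset=5, physical=[A,C,B,D,E,F,G,H], logical=[F,G,H,A,C,B,D,E]
After op 4 (rotate(-2)): offset=3, physical=[A,C,B,D,E,F,G,H], logical=[D,E,F,G,H,A,C,B]
After op 5 (replace(7, 'i')): offset=3, physical=[A,C,i,D,E,F,G,H], logical=[D,E,F,G,H,A,C,i]
After op 6 (swap(2, 7)): offset=3, physical=[A,C,F,D,E,i,G,H], logical=[D,E,i,G,H,A,C,F]
After op 7 (swap(3, 4)): offset=3, physical=[A,C,F,D,E,i,H,G], logical=[D,E,i,H,G,A,C,F]
After op 8 (rotate(-2)): offset=1, physical=[A,C,F,D,E,i,H,G], logical=[C,F,D,E,i,H,G,A]
After op 9 (rotate(+1)): offset=2, physical=[A,C,F,D,E,i,H,G], logical=[F,D,E,i,H,G,A,C]
After op 10 (replace(1, 'l')): offset=2, physical=[A,C,F,l,E,i,H,G], logical=[F,l,E,i,H,G,A,C]

Answer: C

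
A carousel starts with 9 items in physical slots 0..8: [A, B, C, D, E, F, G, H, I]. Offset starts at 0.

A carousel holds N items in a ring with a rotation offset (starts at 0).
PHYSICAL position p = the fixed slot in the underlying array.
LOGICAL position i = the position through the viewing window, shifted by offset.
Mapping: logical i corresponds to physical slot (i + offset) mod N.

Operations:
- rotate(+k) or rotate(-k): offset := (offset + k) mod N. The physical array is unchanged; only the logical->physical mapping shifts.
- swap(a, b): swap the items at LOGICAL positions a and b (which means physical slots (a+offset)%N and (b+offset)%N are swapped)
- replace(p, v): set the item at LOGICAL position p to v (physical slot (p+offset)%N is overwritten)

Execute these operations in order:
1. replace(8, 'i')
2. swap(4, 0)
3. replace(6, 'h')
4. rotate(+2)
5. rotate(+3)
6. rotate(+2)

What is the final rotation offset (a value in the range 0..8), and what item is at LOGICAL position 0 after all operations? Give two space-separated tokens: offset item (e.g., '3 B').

After op 1 (replace(8, 'i')): offset=0, physical=[A,B,C,D,E,F,G,H,i], logical=[A,B,C,D,E,F,G,H,i]
After op 2 (swap(4, 0)): offset=0, physical=[E,B,C,D,A,F,G,H,i], logical=[E,B,C,D,A,F,G,H,i]
After op 3 (replace(6, 'h')): offset=0, physical=[E,B,C,D,A,F,h,H,i], logical=[E,B,C,D,A,F,h,H,i]
After op 4 (rotate(+2)): offset=2, physical=[E,B,C,D,A,F,h,H,i], logical=[C,D,A,F,h,H,i,E,B]
After op 5 (rotate(+3)): offset=5, physical=[E,B,C,D,A,F,h,H,i], logical=[F,h,H,i,E,B,C,D,A]
After op 6 (rotate(+2)): offset=7, physical=[E,B,C,D,A,F,h,H,i], logical=[H,i,E,B,C,D,A,F,h]

Answer: 7 H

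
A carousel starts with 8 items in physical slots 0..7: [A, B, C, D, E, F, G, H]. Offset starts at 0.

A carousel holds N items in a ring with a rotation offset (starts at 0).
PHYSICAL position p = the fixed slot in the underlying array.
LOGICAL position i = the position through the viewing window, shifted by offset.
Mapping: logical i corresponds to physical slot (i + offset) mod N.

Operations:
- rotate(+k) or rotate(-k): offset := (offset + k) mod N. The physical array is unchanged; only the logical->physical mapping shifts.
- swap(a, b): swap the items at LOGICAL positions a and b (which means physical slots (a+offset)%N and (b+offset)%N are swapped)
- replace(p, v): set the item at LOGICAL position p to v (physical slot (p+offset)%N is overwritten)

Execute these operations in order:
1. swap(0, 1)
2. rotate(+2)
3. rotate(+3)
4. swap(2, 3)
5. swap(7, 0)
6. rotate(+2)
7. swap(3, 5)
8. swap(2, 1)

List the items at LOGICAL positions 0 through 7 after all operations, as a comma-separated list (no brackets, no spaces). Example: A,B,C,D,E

Answer: B,A,H,F,D,C,E,G

Derivation:
After op 1 (swap(0, 1)): offset=0, physical=[B,A,C,D,E,F,G,H], logical=[B,A,C,D,E,F,G,H]
After op 2 (rotate(+2)): offset=2, physical=[B,A,C,D,E,F,G,H], logical=[C,D,E,F,G,H,B,A]
After op 3 (rotate(+3)): offset=5, physical=[B,A,C,D,E,F,G,H], logical=[F,G,H,B,A,C,D,E]
After op 4 (swap(2, 3)): offset=5, physical=[H,A,C,D,E,F,G,B], logical=[F,G,B,H,A,C,D,E]
After op 5 (swap(7, 0)): offset=5, physical=[H,A,C,D,F,E,G,B], logical=[E,G,B,H,A,C,D,F]
After op 6 (rotate(+2)): offset=7, physical=[H,A,C,D,F,E,G,B], logical=[B,H,A,C,D,F,E,G]
After op 7 (swap(3, 5)): offset=7, physical=[H,A,F,D,C,E,G,B], logical=[B,H,A,F,D,C,E,G]
After op 8 (swap(2, 1)): offset=7, physical=[A,H,F,D,C,E,G,B], logical=[B,A,H,F,D,C,E,G]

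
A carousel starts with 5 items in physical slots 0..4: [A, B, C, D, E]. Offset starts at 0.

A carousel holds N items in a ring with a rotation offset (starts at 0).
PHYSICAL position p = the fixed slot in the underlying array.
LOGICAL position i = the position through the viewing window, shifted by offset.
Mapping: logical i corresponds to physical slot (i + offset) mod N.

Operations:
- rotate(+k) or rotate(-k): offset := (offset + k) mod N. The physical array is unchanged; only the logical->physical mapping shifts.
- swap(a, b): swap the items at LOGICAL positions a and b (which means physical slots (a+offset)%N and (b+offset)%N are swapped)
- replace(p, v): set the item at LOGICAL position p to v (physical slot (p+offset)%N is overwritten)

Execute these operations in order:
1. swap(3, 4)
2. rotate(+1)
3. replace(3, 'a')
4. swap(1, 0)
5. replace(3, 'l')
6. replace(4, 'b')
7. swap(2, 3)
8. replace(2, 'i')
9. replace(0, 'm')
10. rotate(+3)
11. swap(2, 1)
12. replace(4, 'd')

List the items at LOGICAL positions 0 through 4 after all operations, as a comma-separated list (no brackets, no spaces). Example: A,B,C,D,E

Answer: E,m,b,B,d

Derivation:
After op 1 (swap(3, 4)): offset=0, physical=[A,B,C,E,D], logical=[A,B,C,E,D]
After op 2 (rotate(+1)): offset=1, physical=[A,B,C,E,D], logical=[B,C,E,D,A]
After op 3 (replace(3, 'a')): offset=1, physical=[A,B,C,E,a], logical=[B,C,E,a,A]
After op 4 (swap(1, 0)): offset=1, physical=[A,C,B,E,a], logical=[C,B,E,a,A]
After op 5 (replace(3, 'l')): offset=1, physical=[A,C,B,E,l], logical=[C,B,E,l,A]
After op 6 (replace(4, 'b')): offset=1, physical=[b,C,B,E,l], logical=[C,B,E,l,b]
After op 7 (swap(2, 3)): offset=1, physical=[b,C,B,l,E], logical=[C,B,l,E,b]
After op 8 (replace(2, 'i')): offset=1, physical=[b,C,B,i,E], logical=[C,B,i,E,b]
After op 9 (replace(0, 'm')): offset=1, physical=[b,m,B,i,E], logical=[m,B,i,E,b]
After op 10 (rotate(+3)): offset=4, physical=[b,m,B,i,E], logical=[E,b,m,B,i]
After op 11 (swap(2, 1)): offset=4, physical=[m,b,B,i,E], logical=[E,m,b,B,i]
After op 12 (replace(4, 'd')): offset=4, physical=[m,b,B,d,E], logical=[E,m,b,B,d]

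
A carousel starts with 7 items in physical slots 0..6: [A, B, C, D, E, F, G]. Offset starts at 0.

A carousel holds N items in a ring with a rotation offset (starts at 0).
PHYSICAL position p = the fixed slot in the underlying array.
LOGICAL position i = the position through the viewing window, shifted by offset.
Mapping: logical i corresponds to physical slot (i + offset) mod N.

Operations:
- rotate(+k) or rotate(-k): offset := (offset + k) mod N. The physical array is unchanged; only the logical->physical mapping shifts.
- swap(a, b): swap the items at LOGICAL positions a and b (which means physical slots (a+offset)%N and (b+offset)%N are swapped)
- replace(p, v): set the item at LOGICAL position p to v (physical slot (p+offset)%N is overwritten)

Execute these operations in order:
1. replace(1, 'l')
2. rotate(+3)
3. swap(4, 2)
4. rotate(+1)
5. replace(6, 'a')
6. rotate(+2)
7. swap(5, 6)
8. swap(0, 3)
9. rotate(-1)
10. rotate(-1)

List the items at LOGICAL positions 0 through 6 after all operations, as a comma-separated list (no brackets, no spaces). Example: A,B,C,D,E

Answer: A,E,C,F,l,G,a

Derivation:
After op 1 (replace(1, 'l')): offset=0, physical=[A,l,C,D,E,F,G], logical=[A,l,C,D,E,F,G]
After op 2 (rotate(+3)): offset=3, physical=[A,l,C,D,E,F,G], logical=[D,E,F,G,A,l,C]
After op 3 (swap(4, 2)): offset=3, physical=[F,l,C,D,E,A,G], logical=[D,E,A,G,F,l,C]
After op 4 (rotate(+1)): offset=4, physical=[F,l,C,D,E,A,G], logical=[E,A,G,F,l,C,D]
After op 5 (replace(6, 'a')): offset=4, physical=[F,l,C,a,E,A,G], logical=[E,A,G,F,l,C,a]
After op 6 (rotate(+2)): offset=6, physical=[F,l,C,a,E,A,G], logical=[G,F,l,C,a,E,A]
After op 7 (swap(5, 6)): offset=6, physical=[F,l,C,a,A,E,G], logical=[G,F,l,C,a,A,E]
After op 8 (swap(0, 3)): offset=6, physical=[F,l,G,a,A,E,C], logical=[C,F,l,G,a,A,E]
After op 9 (rotate(-1)): offset=5, physical=[F,l,G,a,A,E,C], logical=[E,C,F,l,G,a,A]
After op 10 (rotate(-1)): offset=4, physical=[F,l,G,a,A,E,C], logical=[A,E,C,F,l,G,a]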